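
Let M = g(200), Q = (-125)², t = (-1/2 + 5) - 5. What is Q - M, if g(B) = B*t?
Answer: 15725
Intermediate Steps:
t = -½ (t = (-1*½ + 5) - 5 = (-½ + 5) - 5 = 9/2 - 5 = -½ ≈ -0.50000)
Q = 15625
g(B) = -B/2 (g(B) = B*(-½) = -B/2)
M = -100 (M = -½*200 = -100)
Q - M = 15625 - 1*(-100) = 15625 + 100 = 15725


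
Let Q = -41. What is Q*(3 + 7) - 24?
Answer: -434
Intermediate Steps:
Q*(3 + 7) - 24 = -41*(3 + 7) - 24 = -41*10 - 24 = -410 - 24 = -434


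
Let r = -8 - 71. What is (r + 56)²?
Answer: 529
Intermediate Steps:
r = -79
(r + 56)² = (-79 + 56)² = (-23)² = 529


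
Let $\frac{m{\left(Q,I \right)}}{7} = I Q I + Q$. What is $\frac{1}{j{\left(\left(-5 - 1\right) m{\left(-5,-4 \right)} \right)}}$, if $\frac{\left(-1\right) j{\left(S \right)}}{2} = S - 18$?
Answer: $- \frac{1}{7104} \approx -0.00014077$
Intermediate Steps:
$m{\left(Q,I \right)} = 7 Q + 7 Q I^{2}$ ($m{\left(Q,I \right)} = 7 \left(I Q I + Q\right) = 7 \left(Q I^{2} + Q\right) = 7 \left(Q + Q I^{2}\right) = 7 Q + 7 Q I^{2}$)
$j{\left(S \right)} = 36 - 2 S$ ($j{\left(S \right)} = - 2 \left(S - 18\right) = - 2 \left(-18 + S\right) = 36 - 2 S$)
$\frac{1}{j{\left(\left(-5 - 1\right) m{\left(-5,-4 \right)} \right)}} = \frac{1}{36 - 2 \left(-5 - 1\right) 7 \left(-5\right) \left(1 + \left(-4\right)^{2}\right)} = \frac{1}{36 - 2 \left(- 6 \cdot 7 \left(-5\right) \left(1 + 16\right)\right)} = \frac{1}{36 - 2 \left(- 6 \cdot 7 \left(-5\right) 17\right)} = \frac{1}{36 - 2 \left(\left(-6\right) \left(-595\right)\right)} = \frac{1}{36 - 7140} = \frac{1}{-7104} = - \frac{1}{7104}$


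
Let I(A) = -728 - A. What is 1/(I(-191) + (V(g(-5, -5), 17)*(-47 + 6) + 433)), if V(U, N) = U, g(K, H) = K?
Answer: 1/101 ≈ 0.0099010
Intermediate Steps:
1/(I(-191) + (V(g(-5, -5), 17)*(-47 + 6) + 433)) = 1/((-728 - 1*(-191)) + (-5*(-47 + 6) + 433)) = 1/((-728 + 191) + (-5*(-41) + 433)) = 1/(-537 + (205 + 433)) = 1/(-537 + 638) = 1/101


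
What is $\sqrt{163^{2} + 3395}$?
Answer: $2 \sqrt{7491} \approx 173.1$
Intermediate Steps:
$\sqrt{163^{2} + 3395} = \sqrt{26569 + 3395} = \sqrt{29964} = 2 \sqrt{7491}$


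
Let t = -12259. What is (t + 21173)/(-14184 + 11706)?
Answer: -4457/1239 ≈ -3.5973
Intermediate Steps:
(t + 21173)/(-14184 + 11706) = (-12259 + 21173)/(-14184 + 11706) = 8914/(-2478) = 8914*(-1/2478) = -4457/1239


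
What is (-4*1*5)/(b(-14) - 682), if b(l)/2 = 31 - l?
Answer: 5/148 ≈ 0.033784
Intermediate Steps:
b(l) = 62 - 2*l (b(l) = 2*(31 - l) = 62 - 2*l)
(-4*1*5)/(b(-14) - 682) = (-4*1*5)/((62 - 2*(-14)) - 682) = (-4*5)/((62 + 28) - 682) = -20/(90 - 682) = -20/(-592) = -1/592*(-20) = 5/148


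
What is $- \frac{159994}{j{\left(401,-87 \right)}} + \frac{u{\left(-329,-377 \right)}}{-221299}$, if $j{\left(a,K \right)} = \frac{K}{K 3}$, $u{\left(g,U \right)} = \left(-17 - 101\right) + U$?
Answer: $- \frac{106219536123}{221299} \approx -4.7998 \cdot 10^{5}$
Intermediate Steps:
$u{\left(g,U \right)} = -118 + U$
$j{\left(a,K \right)} = \frac{1}{3}$ ($j{\left(a,K \right)} = \frac{K}{3 K} = K \frac{1}{3 K} = \frac{1}{3}$)
$- \frac{159994}{j{\left(401,-87 \right)}} + \frac{u{\left(-329,-377 \right)}}{-221299} = - 159994 \frac{1}{\frac{1}{3}} + \frac{-118 - 377}{-221299} = \left(-159994\right) 3 - - \frac{495}{221299} = -479982 + \frac{495}{221299} = - \frac{106219536123}{221299}$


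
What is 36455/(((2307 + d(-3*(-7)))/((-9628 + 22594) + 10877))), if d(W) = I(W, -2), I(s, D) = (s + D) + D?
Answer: 869196565/2324 ≈ 3.7401e+5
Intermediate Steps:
I(s, D) = s + 2*D (I(s, D) = (D + s) + D = s + 2*D)
d(W) = -4 + W (d(W) = W + 2*(-2) = W - 4 = -4 + W)
36455/(((2307 + d(-3*(-7)))/((-9628 + 22594) + 10877))) = 36455/(((2307 + (-4 - 3*(-7)))/((-9628 + 22594) + 10877))) = 36455/(((2307 + (-4 + 21))/(12966 + 10877))) = 36455/(((2307 + 17)/23843)) = 36455/((2324*(1/23843))) = 36455/(2324/23843) = 36455*(23843/2324) = 869196565/2324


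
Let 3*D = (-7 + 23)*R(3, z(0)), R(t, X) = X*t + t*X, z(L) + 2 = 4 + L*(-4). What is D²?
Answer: 4096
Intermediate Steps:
z(L) = 2 - 4*L (z(L) = -2 + (4 + L*(-4)) = -2 + (4 - 4*L) = 2 - 4*L)
R(t, X) = 2*X*t (R(t, X) = X*t + X*t = 2*X*t)
D = 64 (D = ((-7 + 23)*(2*(2 - 4*0)*3))/3 = (16*(2*(2 + 0)*3))/3 = (16*(2*2*3))/3 = (16*12)/3 = (⅓)*192 = 64)
D² = 64² = 4096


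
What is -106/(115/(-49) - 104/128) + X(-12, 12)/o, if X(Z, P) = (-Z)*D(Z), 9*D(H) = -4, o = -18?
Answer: 2263624/66879 ≈ 33.847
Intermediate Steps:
D(H) = -4/9 (D(H) = (⅑)*(-4) = -4/9)
X(Z, P) = 4*Z/9 (X(Z, P) = -Z*(-4/9) = 4*Z/9)
-106/(115/(-49) - 104/128) + X(-12, 12)/o = -106/(115/(-49) - 104/128) + ((4/9)*(-12))/(-18) = -106/(115*(-1/49) - 104*1/128) - 16/3*(-1/18) = -106/(-115/49 - 13/16) + 8/27 = -106/(-2477/784) + 8/27 = -106*(-784/2477) + 8/27 = 83104/2477 + 8/27 = 2263624/66879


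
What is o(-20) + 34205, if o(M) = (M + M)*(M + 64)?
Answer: 32445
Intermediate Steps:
o(M) = 2*M*(64 + M) (o(M) = (2*M)*(64 + M) = 2*M*(64 + M))
o(-20) + 34205 = 2*(-20)*(64 - 20) + 34205 = 2*(-20)*44 + 34205 = -1760 + 34205 = 32445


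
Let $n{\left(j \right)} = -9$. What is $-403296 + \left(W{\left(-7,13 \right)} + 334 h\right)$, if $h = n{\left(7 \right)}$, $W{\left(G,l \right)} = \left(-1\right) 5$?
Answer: $-406307$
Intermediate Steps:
$W{\left(G,l \right)} = -5$
$h = -9$
$-403296 + \left(W{\left(-7,13 \right)} + 334 h\right) = -403296 + \left(-5 + 334 \left(-9\right)\right) = -403296 - 3011 = -406307$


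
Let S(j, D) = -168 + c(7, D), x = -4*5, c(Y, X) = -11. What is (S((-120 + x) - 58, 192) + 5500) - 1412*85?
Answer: -114699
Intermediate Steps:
x = -20
S(j, D) = -179 (S(j, D) = -168 - 11 = -179)
(S((-120 + x) - 58, 192) + 5500) - 1412*85 = (-179 + 5500) - 1412*85 = 5321 - 120020 = -114699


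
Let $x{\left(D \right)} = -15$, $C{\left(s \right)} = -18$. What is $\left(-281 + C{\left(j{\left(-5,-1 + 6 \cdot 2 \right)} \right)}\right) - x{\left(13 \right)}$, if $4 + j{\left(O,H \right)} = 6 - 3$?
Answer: $-284$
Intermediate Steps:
$j{\left(O,H \right)} = -1$ ($j{\left(O,H \right)} = -4 + \left(6 - 3\right) = -4 + 3 = -1$)
$\left(-281 + C{\left(j{\left(-5,-1 + 6 \cdot 2 \right)} \right)}\right) - x{\left(13 \right)} = \left(-281 - 18\right) - -15 = -299 + 15 = -284$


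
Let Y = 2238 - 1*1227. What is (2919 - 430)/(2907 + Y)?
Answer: 2489/3918 ≈ 0.63527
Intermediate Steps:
Y = 1011 (Y = 2238 - 1227 = 1011)
(2919 - 430)/(2907 + Y) = (2919 - 430)/(2907 + 1011) = 2489/3918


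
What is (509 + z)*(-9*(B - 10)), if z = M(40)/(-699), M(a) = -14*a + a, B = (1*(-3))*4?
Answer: 23516526/233 ≈ 1.0093e+5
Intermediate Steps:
B = -12 (B = -3*4 = -12)
M(a) = -13*a
z = 520/699 (z = -13*40/(-699) = -520*(-1/699) = 520/699 ≈ 0.74392)
(509 + z)*(-9*(B - 10)) = (509 + 520/699)*(-9*(-12 - 10)) = 356311*(-9*(-22))/699 = (356311/699)*198 = 23516526/233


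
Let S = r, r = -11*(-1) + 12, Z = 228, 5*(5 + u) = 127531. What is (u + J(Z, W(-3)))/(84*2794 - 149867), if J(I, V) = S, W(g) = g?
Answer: 127621/424145 ≈ 0.30089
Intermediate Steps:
u = 127506/5 (u = -5 + (⅕)*127531 = -5 + 127531/5 = 127506/5 ≈ 25501.)
r = 23 (r = 11 + 12 = 23)
S = 23
J(I, V) = 23
(u + J(Z, W(-3)))/(84*2794 - 149867) = (127506/5 + 23)/(84*2794 - 149867) = 127621/(5*(234696 - 149867)) = (127621/5)/84829 = (127621/5)*(1/84829) = 127621/424145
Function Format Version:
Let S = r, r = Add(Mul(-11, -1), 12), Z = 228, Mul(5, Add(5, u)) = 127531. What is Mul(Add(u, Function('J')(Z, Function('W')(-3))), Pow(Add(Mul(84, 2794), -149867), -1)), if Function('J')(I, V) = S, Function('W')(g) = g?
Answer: Rational(127621, 424145) ≈ 0.30089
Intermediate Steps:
u = Rational(127506, 5) (u = Add(-5, Mul(Rational(1, 5), 127531)) = Add(-5, Rational(127531, 5)) = Rational(127506, 5) ≈ 25501.)
r = 23 (r = Add(11, 12) = 23)
S = 23
Function('J')(I, V) = 23
Mul(Add(u, Function('J')(Z, Function('W')(-3))), Pow(Add(Mul(84, 2794), -149867), -1)) = Mul(Add(Rational(127506, 5), 23), Pow(Add(Mul(84, 2794), -149867), -1)) = Mul(Rational(127621, 5), Pow(Add(234696, -149867), -1)) = Mul(Rational(127621, 5), Pow(84829, -1)) = Mul(Rational(127621, 5), Rational(1, 84829)) = Rational(127621, 424145)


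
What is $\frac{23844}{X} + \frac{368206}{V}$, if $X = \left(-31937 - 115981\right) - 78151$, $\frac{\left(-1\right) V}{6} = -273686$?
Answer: $\frac{22042674155}{185615761002} \approx 0.11875$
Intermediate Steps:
$V = 1642116$ ($V = \left(-6\right) \left(-273686\right) = 1642116$)
$X = -226069$ ($X = -147918 - 78151 = -226069$)
$\frac{23844}{X} + \frac{368206}{V} = \frac{23844}{-226069} + \frac{368206}{1642116} = 23844 \left(- \frac{1}{226069}\right) + 368206 \cdot \frac{1}{1642116} = - \frac{23844}{226069} + \frac{184103}{821058} = \frac{22042674155}{185615761002}$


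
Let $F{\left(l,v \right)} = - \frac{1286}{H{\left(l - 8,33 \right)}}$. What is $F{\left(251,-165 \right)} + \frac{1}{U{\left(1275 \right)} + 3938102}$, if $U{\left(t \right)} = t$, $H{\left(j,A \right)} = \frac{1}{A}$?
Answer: $- \frac{167179281125}{3939377} \approx -42438.0$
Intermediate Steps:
$F{\left(l,v \right)} = -42438$ ($F{\left(l,v \right)} = - \frac{1286}{\frac{1}{33}} = - 1286 \frac{1}{\frac{1}{33}} = \left(-1286\right) 33 = -42438$)
$F{\left(251,-165 \right)} + \frac{1}{U{\left(1275 \right)} + 3938102} = -42438 + \frac{1}{1275 + 3938102} = -42438 + \frac{1}{3939377} = - \frac{167179281125}{3939377}$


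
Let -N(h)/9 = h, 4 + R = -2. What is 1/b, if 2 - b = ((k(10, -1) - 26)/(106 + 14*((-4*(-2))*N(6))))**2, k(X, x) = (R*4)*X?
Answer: 8826841/17635993 ≈ 0.50050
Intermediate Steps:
R = -6 (R = -4 - 2 = -6)
N(h) = -9*h
k(X, x) = -24*X (k(X, x) = (-6*4)*X = -24*X)
b = 17635993/8826841 (b = 2 - ((-24*10 - 26)/(106 + 14*((-4*(-2))*(-9*6))))**2 = 2 - ((-240 - 26)/(106 + 14*(8*(-54))))**2 = 2 - (-266/(106 + 14*(-432)))**2 = 2 - (-266/(106 - 6048))**2 = 2 - (-266/(-5942))**2 = 2 - (-266*(-1/5942))**2 = 2 - (133/2971)**2 = 2 - 1*17689/8826841 = 2 - 17689/8826841 = 17635993/8826841 ≈ 1.9980)
1/b = 1/(17635993/8826841) = 8826841/17635993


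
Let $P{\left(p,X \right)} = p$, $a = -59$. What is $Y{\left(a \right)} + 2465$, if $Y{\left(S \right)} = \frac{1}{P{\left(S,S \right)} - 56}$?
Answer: $\frac{283474}{115} \approx 2465.0$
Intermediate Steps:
$Y{\left(S \right)} = \frac{1}{-56 + S}$ ($Y{\left(S \right)} = \frac{1}{S - 56} = \frac{1}{-56 + S}$)
$Y{\left(a \right)} + 2465 = \frac{1}{-56 - 59} + 2465 = \frac{1}{-115} + 2465 = - \frac{1}{115} + 2465 = \frac{283474}{115}$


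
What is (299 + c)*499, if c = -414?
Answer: -57385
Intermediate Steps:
(299 + c)*499 = (299 - 414)*499 = -115*499 = -57385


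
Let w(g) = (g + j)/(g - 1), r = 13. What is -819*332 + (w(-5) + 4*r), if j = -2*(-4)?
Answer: -543713/2 ≈ -2.7186e+5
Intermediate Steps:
j = 8
w(g) = (8 + g)/(-1 + g) (w(g) = (g + 8)/(g - 1) = (8 + g)/(-1 + g))
-819*332 + (w(-5) + 4*r) = -819*332 + ((8 - 5)/(-1 - 5) + 4*13) = -271908 + (3/(-6) + 52) = -271908 + (-1/6*3 + 52) = -271908 + (-1/2 + 52) = -271908 + 103/2 = -543713/2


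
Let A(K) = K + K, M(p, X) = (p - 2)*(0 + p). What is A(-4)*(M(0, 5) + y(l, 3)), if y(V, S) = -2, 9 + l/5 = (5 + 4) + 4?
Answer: 16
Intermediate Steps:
l = 20 (l = -45 + 5*((5 + 4) + 4) = -45 + 5*(9 + 4) = -45 + 5*13 = -45 + 65 = 20)
M(p, X) = p*(-2 + p) (M(p, X) = (-2 + p)*p = p*(-2 + p))
A(K) = 2*K
A(-4)*(M(0, 5) + y(l, 3)) = (2*(-4))*(0*(-2 + 0) - 2) = -8*(0*(-2) - 2) = -8*(0 - 2) = -8*(-2) = 16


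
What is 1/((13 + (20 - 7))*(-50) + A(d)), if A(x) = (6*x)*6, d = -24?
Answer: -1/2164 ≈ -0.00046211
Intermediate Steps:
A(x) = 36*x
1/((13 + (20 - 7))*(-50) + A(d)) = 1/((13 + (20 - 7))*(-50) + 36*(-24)) = 1/((13 + 13)*(-50) - 864) = 1/(26*(-50) - 864) = 1/(-1300 - 864) = 1/(-2164) = -1/2164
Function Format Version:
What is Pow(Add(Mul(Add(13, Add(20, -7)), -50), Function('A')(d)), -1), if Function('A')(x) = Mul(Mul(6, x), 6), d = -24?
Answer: Rational(-1, 2164) ≈ -0.00046211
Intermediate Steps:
Function('A')(x) = Mul(36, x)
Pow(Add(Mul(Add(13, Add(20, -7)), -50), Function('A')(d)), -1) = Pow(Add(Mul(Add(13, Add(20, -7)), -50), Mul(36, -24)), -1) = Pow(Add(Mul(Add(13, 13), -50), -864), -1) = Pow(Add(Mul(26, -50), -864), -1) = Pow(Add(-1300, -864), -1) = Pow(-2164, -1) = Rational(-1, 2164)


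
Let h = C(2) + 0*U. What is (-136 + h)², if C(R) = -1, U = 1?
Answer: 18769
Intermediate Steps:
h = -1 (h = -1 + 0*1 = -1 + 0 = -1)
(-136 + h)² = (-136 - 1)² = (-137)² = 18769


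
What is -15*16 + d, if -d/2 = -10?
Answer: -220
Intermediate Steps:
d = 20 (d = -2*(-10) = 20)
-15*16 + d = -15*16 + 20 = -240 + 20 = -220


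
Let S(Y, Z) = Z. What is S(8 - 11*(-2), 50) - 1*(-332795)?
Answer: 332845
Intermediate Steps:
S(8 - 11*(-2), 50) - 1*(-332795) = 50 - 1*(-332795) = 50 + 332795 = 332845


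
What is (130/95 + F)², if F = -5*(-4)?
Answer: 164836/361 ≈ 456.61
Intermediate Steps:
F = 20
(130/95 + F)² = (130/95 + 20)² = (130*(1/95) + 20)² = (26/19 + 20)² = (406/19)² = 164836/361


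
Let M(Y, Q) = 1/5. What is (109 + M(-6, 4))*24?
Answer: 13104/5 ≈ 2620.8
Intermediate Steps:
M(Y, Q) = 1/5
(109 + M(-6, 4))*24 = (109 + 1/5)*24 = (546/5)*24 = 13104/5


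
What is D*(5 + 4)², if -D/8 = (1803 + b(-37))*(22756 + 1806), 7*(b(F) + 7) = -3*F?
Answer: -201864860208/7 ≈ -2.8838e+10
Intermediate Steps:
b(F) = -7 - 3*F/7 (b(F) = -7 + (-3*F)/7 = -7 - 3*F/7)
D = -2492158768/7 (D = -8*(1803 + (-7 - 3/7*(-37)))*(22756 + 1806) = -8*(1803 + (-7 + 111/7))*24562 = -8*(1803 + 62/7)*24562 = -101464*24562/7 = -8*311519846/7 = -2492158768/7 ≈ -3.5602e+8)
D*(5 + 4)² = -2492158768*(5 + 4)²/7 = -2492158768/7*9² = -2492158768/7*81 = -201864860208/7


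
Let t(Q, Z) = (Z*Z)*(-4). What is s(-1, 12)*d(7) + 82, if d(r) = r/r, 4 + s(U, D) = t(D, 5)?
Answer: -22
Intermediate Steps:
t(Q, Z) = -4*Z**2 (t(Q, Z) = Z**2*(-4) = -4*Z**2)
s(U, D) = -104 (s(U, D) = -4 - 4*5**2 = -4 - 4*25 = -4 - 100 = -104)
d(r) = 1
s(-1, 12)*d(7) + 82 = -104*1 + 82 = -104 + 82 = -22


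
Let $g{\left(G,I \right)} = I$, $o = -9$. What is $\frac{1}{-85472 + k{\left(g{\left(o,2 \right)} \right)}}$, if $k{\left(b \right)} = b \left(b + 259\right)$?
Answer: $- \frac{1}{84950} \approx -1.1772 \cdot 10^{-5}$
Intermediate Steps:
$k{\left(b \right)} = b \left(259 + b\right)$
$\frac{1}{-85472 + k{\left(g{\left(o,2 \right)} \right)}} = \frac{1}{-85472 + 2 \left(259 + 2\right)} = \frac{1}{-85472 + 2 \cdot 261} = \frac{1}{-85472 + 522} = \frac{1}{-84950} = - \frac{1}{84950}$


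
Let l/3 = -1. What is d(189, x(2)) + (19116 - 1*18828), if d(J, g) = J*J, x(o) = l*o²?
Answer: 36009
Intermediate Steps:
l = -3 (l = 3*(-1) = -3)
x(o) = -3*o²
d(J, g) = J²
d(189, x(2)) + (19116 - 1*18828) = 189² + (19116 - 1*18828) = 35721 + (19116 - 18828) = 35721 + 288 = 36009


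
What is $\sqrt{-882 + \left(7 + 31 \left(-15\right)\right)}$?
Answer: $2 i \sqrt{335} \approx 36.606 i$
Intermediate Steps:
$\sqrt{-882 + \left(7 + 31 \left(-15\right)\right)} = \sqrt{-882 + \left(7 - 465\right)} = \sqrt{-882 - 458} = \sqrt{-1340} = 2 i \sqrt{335}$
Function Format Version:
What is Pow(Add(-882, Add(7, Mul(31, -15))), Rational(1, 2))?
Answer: Mul(2, I, Pow(335, Rational(1, 2))) ≈ Mul(36.606, I)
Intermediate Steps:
Pow(Add(-882, Add(7, Mul(31, -15))), Rational(1, 2)) = Pow(Add(-882, Add(7, -465)), Rational(1, 2)) = Pow(Add(-882, -458), Rational(1, 2)) = Pow(-1340, Rational(1, 2)) = Mul(2, I, Pow(335, Rational(1, 2)))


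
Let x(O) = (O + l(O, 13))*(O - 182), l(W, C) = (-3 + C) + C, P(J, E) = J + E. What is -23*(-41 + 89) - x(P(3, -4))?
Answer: 2922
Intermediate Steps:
P(J, E) = E + J
l(W, C) = -3 + 2*C
x(O) = (-182 + O)*(23 + O) (x(O) = (O + (-3 + 2*13))*(O - 182) = (O + (-3 + 26))*(-182 + O) = (O + 23)*(-182 + O) = (23 + O)*(-182 + O) = (-182 + O)*(23 + O))
-23*(-41 + 89) - x(P(3, -4)) = -23*(-41 + 89) - (-4186 + (-4 + 3)² - 159*(-4 + 3)) = -23*48 - (-4186 + (-1)² - 159*(-1)) = -1104 - (-4186 + 1 + 159) = -1104 - 1*(-4026) = -1104 + 4026 = 2922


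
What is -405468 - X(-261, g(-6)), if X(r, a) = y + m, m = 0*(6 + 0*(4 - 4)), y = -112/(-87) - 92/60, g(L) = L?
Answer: -176378473/435 ≈ -4.0547e+5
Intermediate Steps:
y = -107/435 (y = -112*(-1/87) - 92*1/60 = 112/87 - 23/15 = -107/435 ≈ -0.24598)
m = 0 (m = 0*(6 + 0*0) = 0*(6 + 0) = 0*6 = 0)
X(r, a) = -107/435 (X(r, a) = -107/435 + 0 = -107/435)
-405468 - X(-261, g(-6)) = -405468 - 1*(-107/435) = -405468 + 107/435 = -176378473/435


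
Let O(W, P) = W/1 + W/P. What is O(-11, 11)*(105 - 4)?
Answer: -1212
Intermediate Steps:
O(W, P) = W + W/P (O(W, P) = W*1 + W/P = W + W/P)
O(-11, 11)*(105 - 4) = (-11 - 11/11)*(105 - 4) = (-11 - 11*1/11)*101 = (-11 - 1)*101 = -12*101 = -1212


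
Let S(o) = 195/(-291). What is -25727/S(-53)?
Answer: 191963/5 ≈ 38393.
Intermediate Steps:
S(o) = -65/97 (S(o) = 195*(-1/291) = -65/97)
-25727/S(-53) = -25727/(-65/97) = -25727*(-97/65) = 191963/5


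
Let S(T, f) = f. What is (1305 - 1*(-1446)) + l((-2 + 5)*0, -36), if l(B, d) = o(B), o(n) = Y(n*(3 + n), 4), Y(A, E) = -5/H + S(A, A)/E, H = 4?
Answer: 10999/4 ≈ 2749.8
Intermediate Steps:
Y(A, E) = -5/4 + A/E
o(n) = -5/4 + n*(3 + n)/4 (o(n) = -5/4 + (n*(3 + n))/4 = -5/4 + (n*(3 + n))*(¼) = -5/4 + n*(3 + n)/4)
l(B, d) = -5/4 + B*(3 + B)/4
(1305 - 1*(-1446)) + l((-2 + 5)*0, -36) = (1305 - 1*(-1446)) + (-5/4 + ((-2 + 5)*0)*(3 + (-2 + 5)*0)/4) = (1305 + 1446) + (-5/4 + (3*0)*(3 + 3*0)/4) = 2751 + (-5/4 + (¼)*0*(3 + 0)) = 2751 + (-5/4 + (¼)*0*3) = 2751 + (-5/4 + 0) = 2751 - 5/4 = 10999/4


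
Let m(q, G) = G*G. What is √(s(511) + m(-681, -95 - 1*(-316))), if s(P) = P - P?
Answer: 221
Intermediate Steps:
s(P) = 0
m(q, G) = G²
√(s(511) + m(-681, -95 - 1*(-316))) = √(0 + (-95 - 1*(-316))²) = √(0 + (-95 + 316)²) = √(0 + 221²) = √(0 + 48841) = √48841 = 221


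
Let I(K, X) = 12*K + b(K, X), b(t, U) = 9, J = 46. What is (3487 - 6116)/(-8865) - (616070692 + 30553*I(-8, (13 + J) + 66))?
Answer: -5437902527936/8865 ≈ -6.1341e+8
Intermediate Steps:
I(K, X) = 9 + 12*K (I(K, X) = 12*K + 9 = 9 + 12*K)
(3487 - 6116)/(-8865) - (616070692 + 30553*I(-8, (13 + J) + 66)) = (3487 - 6116)/(-8865) - (616345669 - 2933088) = -2629*(-1/8865) - 30553/(1/((9 - 96) + 20164)) = 2629/8865 - 30553/(1/(-87 + 20164)) = 2629/8865 - 30553/(1/20077) = 2629/8865 - 30553/1/20077 = 2629/8865 - 30553*20077 = 2629/8865 - 613412581 = -5437902527936/8865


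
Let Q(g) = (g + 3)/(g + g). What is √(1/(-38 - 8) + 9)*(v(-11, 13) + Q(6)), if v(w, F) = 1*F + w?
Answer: 11*√18998/184 ≈ 8.2400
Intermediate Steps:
v(w, F) = F + w
Q(g) = (3 + g)/(2*g) (Q(g) = (3 + g)/((2*g)) = (3 + g)*(1/(2*g)) = (3 + g)/(2*g))
√(1/(-38 - 8) + 9)*(v(-11, 13) + Q(6)) = √(1/(-38 - 8) + 9)*((13 - 11) + (½)*(3 + 6)/6) = √(1/(-46) + 9)*(2 + (½)*(⅙)*9) = √(-1/46 + 9)*(2 + ¾) = √(413/46)*(11/4) = (√18998/46)*(11/4) = 11*√18998/184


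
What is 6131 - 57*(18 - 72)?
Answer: 9209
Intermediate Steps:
6131 - 57*(18 - 72) = 6131 - 57*(-54) = 6131 + 3078 = 9209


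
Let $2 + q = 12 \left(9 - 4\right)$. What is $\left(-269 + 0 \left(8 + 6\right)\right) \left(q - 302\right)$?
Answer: $65636$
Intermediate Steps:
$q = 58$ ($q = -2 + 12 \left(9 - 4\right) = -2 + 12 \cdot 5 = -2 + 60 = 58$)
$\left(-269 + 0 \left(8 + 6\right)\right) \left(q - 302\right) = \left(-269 + 0 \left(8 + 6\right)\right) \left(58 - 302\right) = \left(-269 + 0 \cdot 14\right) \left(-244\right) = \left(-269 + 0\right) \left(-244\right) = \left(-269\right) \left(-244\right) = 65636$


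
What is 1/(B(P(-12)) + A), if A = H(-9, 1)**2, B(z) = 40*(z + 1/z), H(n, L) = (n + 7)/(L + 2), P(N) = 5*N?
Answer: -9/21602 ≈ -0.00041663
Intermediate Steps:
H(n, L) = (7 + n)/(2 + L)
B(z) = 40*z + 40/z
A = 4/9 (A = ((7 - 9)/(2 + 1))**2 = (-2/3)**2 = 4/9 ≈ 0.44444)
1/(B(P(-12)) + A) = 1/((40*(5*(-12)) + 40/((5*(-12)))) + 4/9) = 1/((40*(-60) + 40/(-60)) + 4/9) = 1/((-2400 + 40*(-1/60)) + 4/9) = 1/((-2400 - 2/3) + 4/9) = 1/(-7202/3 + 4/9) = 1/(-21602/9) = -9/21602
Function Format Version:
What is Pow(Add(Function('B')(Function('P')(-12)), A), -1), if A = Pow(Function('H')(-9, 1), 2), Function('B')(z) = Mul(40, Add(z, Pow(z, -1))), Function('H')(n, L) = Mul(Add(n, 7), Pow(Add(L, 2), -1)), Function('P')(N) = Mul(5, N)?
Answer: Rational(-9, 21602) ≈ -0.00041663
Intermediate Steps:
Function('H')(n, L) = Mul(Pow(Add(2, L), -1), Add(7, n)) (Function('H')(n, L) = Mul(Add(7, n), Pow(Add(2, L), -1)) = Mul(Pow(Add(2, L), -1), Add(7, n)))
Function('B')(z) = Add(Mul(40, z), Mul(40, Pow(z, -1)))
A = Rational(4, 9) (A = Pow(Mul(Pow(Add(2, 1), -1), Add(7, -9)), 2) = Pow(Mul(Pow(3, -1), -2), 2) = Pow(Mul(Rational(1, 3), -2), 2) = Pow(Rational(-2, 3), 2) = Rational(4, 9) ≈ 0.44444)
Pow(Add(Function('B')(Function('P')(-12)), A), -1) = Pow(Add(Add(Mul(40, Mul(5, -12)), Mul(40, Pow(Mul(5, -12), -1))), Rational(4, 9)), -1) = Pow(Add(Add(Mul(40, -60), Mul(40, Pow(-60, -1))), Rational(4, 9)), -1) = Pow(Add(Add(-2400, Mul(40, Rational(-1, 60))), Rational(4, 9)), -1) = Pow(Add(Add(-2400, Rational(-2, 3)), Rational(4, 9)), -1) = Pow(Add(Rational(-7202, 3), Rational(4, 9)), -1) = Pow(Rational(-21602, 9), -1) = Rational(-9, 21602)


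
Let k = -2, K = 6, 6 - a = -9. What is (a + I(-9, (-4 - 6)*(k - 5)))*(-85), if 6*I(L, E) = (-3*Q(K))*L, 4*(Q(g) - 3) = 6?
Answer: -11985/4 ≈ -2996.3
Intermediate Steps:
a = 15 (a = 6 - 1*(-9) = 6 + 9 = 15)
Q(g) = 9/2 (Q(g) = 3 + (¼)*6 = 3 + 3/2 = 9/2)
I(L, E) = -9*L/4 (I(L, E) = ((-3*9/2)*L)/6 = (-27*L/2)/6 = -9*L/4)
(a + I(-9, (-4 - 6)*(k - 5)))*(-85) = (15 - 9/4*(-9))*(-85) = (15 + 81/4)*(-85) = (141/4)*(-85) = -11985/4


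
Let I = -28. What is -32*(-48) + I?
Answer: 1508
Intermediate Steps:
-32*(-48) + I = -32*(-48) - 28 = 1536 - 28 = 1508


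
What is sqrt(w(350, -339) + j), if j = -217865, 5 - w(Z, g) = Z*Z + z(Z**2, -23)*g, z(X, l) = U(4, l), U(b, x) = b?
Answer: 2*I*sqrt(84751) ≈ 582.24*I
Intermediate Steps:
z(X, l) = 4
w(Z, g) = 5 - Z**2 - 4*g (w(Z, g) = 5 - (Z*Z + 4*g) = 5 - (Z**2 + 4*g) = 5 + (-Z**2 - 4*g) = 5 - Z**2 - 4*g)
sqrt(w(350, -339) + j) = sqrt((5 - 1*350**2 - 4*(-339)) - 217865) = sqrt((5 - 1*122500 + 1356) - 217865) = sqrt((5 - 122500 + 1356) - 217865) = sqrt(-121139 - 217865) = sqrt(-339004) = 2*I*sqrt(84751)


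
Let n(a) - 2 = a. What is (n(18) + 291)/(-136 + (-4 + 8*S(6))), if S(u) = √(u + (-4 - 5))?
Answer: -10885/4948 - 311*I*√3/2474 ≈ -2.1999 - 0.21773*I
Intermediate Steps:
n(a) = 2 + a
S(u) = √(-9 + u) (S(u) = √(u - 9) = √(-9 + u))
(n(18) + 291)/(-136 + (-4 + 8*S(6))) = ((2 + 18) + 291)/(-136 + (-4 + 8*√(-9 + 6))) = (20 + 291)/(-136 + (-4 + 8*√(-3))) = 311/(-136 + (-4 + 8*(I*√3))) = 311/(-136 + (-4 + 8*I*√3)) = 311/(-140 + 8*I*√3)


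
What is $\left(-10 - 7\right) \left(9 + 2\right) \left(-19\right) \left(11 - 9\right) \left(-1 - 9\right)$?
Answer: $-71060$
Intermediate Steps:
$\left(-10 - 7\right) \left(9 + 2\right) \left(-19\right) \left(11 - 9\right) \left(-1 - 9\right) = \left(-17\right) 11 \left(-19\right) 2 \left(-10\right) = \left(-187\right) \left(-19\right) \left(-20\right) = 3553 \left(-20\right) = -71060$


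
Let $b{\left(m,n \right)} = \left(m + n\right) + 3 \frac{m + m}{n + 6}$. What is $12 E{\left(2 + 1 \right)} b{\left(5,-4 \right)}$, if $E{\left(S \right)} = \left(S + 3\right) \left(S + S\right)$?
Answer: $6912$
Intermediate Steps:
$E{\left(S \right)} = 2 S \left(3 + S\right)$ ($E{\left(S \right)} = \left(3 + S\right) 2 S = 2 S \left(3 + S\right)$)
$b{\left(m,n \right)} = m + n + \frac{6 m}{6 + n}$ ($b{\left(m,n \right)} = \left(m + n\right) + 3 \frac{2 m}{6 + n} = \left(m + n\right) + \frac{6 m}{6 + n} = m + n + \frac{6 m}{6 + n}$)
$12 E{\left(2 + 1 \right)} b{\left(5,-4 \right)} = 12 \cdot 2 \left(2 + 1\right) \left(3 + \left(2 + 1\right)\right) \frac{\left(-4\right)^{2} + 6 \left(-4\right) + 12 \cdot 5 + 5 \left(-4\right)}{6 - 4} = 12 \cdot 2 \cdot 3 \left(3 + 3\right) \frac{16 - 24 + 60 - 20}{2} = 12 \cdot 2 \cdot 3 \cdot 6 \cdot \frac{1}{2} \cdot 32 = 12 \cdot 36 \cdot 16 = 432 \cdot 16 = 6912$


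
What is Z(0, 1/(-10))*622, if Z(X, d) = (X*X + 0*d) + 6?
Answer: 3732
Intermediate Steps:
Z(X, d) = 6 + X² (Z(X, d) = (X² + 0) + 6 = X² + 6 = 6 + X²)
Z(0, 1/(-10))*622 = (6 + 0²)*622 = (6 + 0)*622 = 6*622 = 3732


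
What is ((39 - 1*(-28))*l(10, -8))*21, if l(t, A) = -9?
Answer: -12663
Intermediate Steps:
((39 - 1*(-28))*l(10, -8))*21 = ((39 - 1*(-28))*(-9))*21 = ((39 + 28)*(-9))*21 = (67*(-9))*21 = -603*21 = -12663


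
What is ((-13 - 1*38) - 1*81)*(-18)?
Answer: 2376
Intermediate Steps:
((-13 - 1*38) - 1*81)*(-18) = ((-13 - 38) - 81)*(-18) = (-51 - 81)*(-18) = -132*(-18) = 2376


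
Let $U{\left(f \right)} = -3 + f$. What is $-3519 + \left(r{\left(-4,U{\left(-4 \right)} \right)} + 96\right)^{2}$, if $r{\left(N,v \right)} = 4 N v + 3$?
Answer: $41002$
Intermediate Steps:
$r{\left(N,v \right)} = 3 + 4 N v$ ($r{\left(N,v \right)} = 4 N v + 3 = 3 + 4 N v$)
$-3519 + \left(r{\left(-4,U{\left(-4 \right)} \right)} + 96\right)^{2} = -3519 + \left(\left(3 + 4 \left(-4\right) \left(-3 - 4\right)\right) + 96\right)^{2} = -3519 + \left(\left(3 + 4 \left(-4\right) \left(-7\right)\right) + 96\right)^{2} = -3519 + \left(\left(3 + 112\right) + 96\right)^{2} = -3519 + \left(115 + 96\right)^{2} = -3519 + 211^{2} = -3519 + 44521 = 41002$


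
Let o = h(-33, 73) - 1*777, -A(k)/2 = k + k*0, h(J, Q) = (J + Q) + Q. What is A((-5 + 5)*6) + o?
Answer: -664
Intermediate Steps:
h(J, Q) = J + 2*Q
A(k) = -2*k (A(k) = -2*(k + k*0) = -2*(k + 0) = -2*k)
o = -664 (o = (-33 + 2*73) - 1*777 = (-33 + 146) - 777 = 113 - 777 = -664)
A((-5 + 5)*6) + o = -2*(-5 + 5)*6 - 664 = -0*6 - 664 = -2*0 - 664 = 0 - 664 = -664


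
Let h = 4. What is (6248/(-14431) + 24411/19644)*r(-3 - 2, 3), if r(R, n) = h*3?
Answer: 229539429/23623547 ≈ 9.7166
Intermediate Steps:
r(R, n) = 12 (r(R, n) = 4*3 = 12)
(6248/(-14431) + 24411/19644)*r(-3 - 2, 3) = (6248/(-14431) + 24411/19644)*12 = (6248*(-1/14431) + 24411*(1/19644))*12 = (-6248/14431 + 8137/6548)*12 = (76513143/94494188)*12 = 229539429/23623547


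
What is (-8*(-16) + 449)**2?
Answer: 332929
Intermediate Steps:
(-8*(-16) + 449)**2 = (128 + 449)**2 = 577**2 = 332929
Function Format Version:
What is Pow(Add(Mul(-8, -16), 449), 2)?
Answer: 332929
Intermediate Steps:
Pow(Add(Mul(-8, -16), 449), 2) = Pow(Add(128, 449), 2) = Pow(577, 2) = 332929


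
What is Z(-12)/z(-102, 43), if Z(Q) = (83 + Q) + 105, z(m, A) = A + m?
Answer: -176/59 ≈ -2.9831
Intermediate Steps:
Z(Q) = 188 + Q
Z(-12)/z(-102, 43) = (188 - 12)/(43 - 102) = 176/(-59) = 176*(-1/59) = -176/59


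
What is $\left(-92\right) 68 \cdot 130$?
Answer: $-813280$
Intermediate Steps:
$\left(-92\right) 68 \cdot 130 = \left(-6256\right) 130 = -813280$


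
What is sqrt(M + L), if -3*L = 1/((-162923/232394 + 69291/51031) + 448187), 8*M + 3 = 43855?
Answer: sqrt(5574933387944489697156140262715772142)/31891146463962354 ≈ 74.037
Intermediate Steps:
M = 10963/2 (M = -3/8 + (1/8)*43855 = -3/8 + 43855/8 = 10963/2 ≈ 5481.5)
L = -11859298214/15945573231981177 (L = -1/(3*((-162923/232394 + 69291/51031) + 448187)) = -1/(3*(7788689041/11859298214 + 448187)) = -1/(3*5315191077327059/11859298214) = -1/3*11859298214/5315191077327059 = -11859298214/15945573231981177 ≈ -7.4374e-7)
sqrt(M + L) = sqrt(10963/2 - 11859298214/15945573231981177) = sqrt(174811319318491047023/31891146463962354) = sqrt(5574933387944489697156140262715772142)/31891146463962354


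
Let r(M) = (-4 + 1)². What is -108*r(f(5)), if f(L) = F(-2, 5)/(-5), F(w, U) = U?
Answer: -972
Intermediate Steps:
f(L) = -1 (f(L) = 5/(-5) = 5*(-⅕) = -1)
r(M) = 9 (r(M) = (-3)² = 9)
-108*r(f(5)) = -108*9 = -972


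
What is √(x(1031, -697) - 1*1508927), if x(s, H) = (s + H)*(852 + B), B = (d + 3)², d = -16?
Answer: I*√1167913 ≈ 1080.7*I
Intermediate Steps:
B = 169 (B = (-16 + 3)² = (-13)² = 169)
x(s, H) = 1021*H + 1021*s (x(s, H) = (s + H)*(852 + 169) = (H + s)*1021 = 1021*H + 1021*s)
√(x(1031, -697) - 1*1508927) = √((1021*(-697) + 1021*1031) - 1*1508927) = √((-711637 + 1052651) - 1508927) = √(341014 - 1508927) = √(-1167913) = I*√1167913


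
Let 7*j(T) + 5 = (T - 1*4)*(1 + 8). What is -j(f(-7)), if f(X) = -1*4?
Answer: 11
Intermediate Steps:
f(X) = -4
j(T) = -41/7 + 9*T/7 (j(T) = -5/7 + ((T - 1*4)*(1 + 8))/7 = -5/7 + ((T - 4)*9)/7 = -5/7 + ((-4 + T)*9)/7 = -5/7 + (-36 + 9*T)/7 = -5/7 + (-36/7 + 9*T/7) = -41/7 + 9*T/7)
-j(f(-7)) = -(-41/7 + (9/7)*(-4)) = -(-41/7 - 36/7) = -1*(-11) = 11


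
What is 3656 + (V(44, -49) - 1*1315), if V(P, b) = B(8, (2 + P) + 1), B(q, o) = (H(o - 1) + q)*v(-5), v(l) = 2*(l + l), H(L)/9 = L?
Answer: -6099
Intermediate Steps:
H(L) = 9*L
v(l) = 4*l (v(l) = 2*(2*l) = 4*l)
B(q, o) = 180 - 180*o - 20*q (B(q, o) = (9*(o - 1) + q)*(4*(-5)) = (9*(-1 + o) + q)*(-20) = ((-9 + 9*o) + q)*(-20) = (-9 + q + 9*o)*(-20) = 180 - 180*o - 20*q)
V(P, b) = -520 - 180*P (V(P, b) = 180 - 180*((2 + P) + 1) - 20*8 = 180 - 180*(3 + P) - 160 = 180 + (-540 - 180*P) - 160 = -520 - 180*P)
3656 + (V(44, -49) - 1*1315) = 3656 + ((-520 - 180*44) - 1*1315) = 3656 + ((-520 - 7920) - 1315) = 3656 + (-8440 - 1315) = 3656 - 9755 = -6099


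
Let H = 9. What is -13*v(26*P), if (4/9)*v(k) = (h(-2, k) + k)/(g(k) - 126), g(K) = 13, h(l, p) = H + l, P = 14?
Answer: 43407/452 ≈ 96.033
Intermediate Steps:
h(l, p) = 9 + l
v(k) = -63/452 - 9*k/452 (v(k) = 9*(((9 - 2) + k)/(13 - 126))/4 = 9*((7 + k)/(-113))/4 = 9*((7 + k)*(-1/113))/4 = 9*(-7/113 - k/113)/4 = -63/452 - 9*k/452)
-13*v(26*P) = -13*(-63/452 - 117*14/226) = -13*(-63/452 - 9/452*364) = -13*(-63/452 - 819/113) = -13*(-3339/452) = 43407/452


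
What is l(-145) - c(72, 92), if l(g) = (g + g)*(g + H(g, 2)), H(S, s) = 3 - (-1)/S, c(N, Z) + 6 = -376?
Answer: 41564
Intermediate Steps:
c(N, Z) = -382 (c(N, Z) = -6 - 376 = -382)
H(S, s) = 3 + 1/S
l(g) = 2*g*(3 + g + 1/g) (l(g) = (g + g)*(g + (3 + 1/g)) = (2*g)*(3 + g + 1/g) = 2*g*(3 + g + 1/g))
l(-145) - c(72, 92) = (2 + 2*(-145)² + 6*(-145)) - 1*(-382) = (2 + 2*21025 - 870) + 382 = (2 + 42050 - 870) + 382 = 41182 + 382 = 41564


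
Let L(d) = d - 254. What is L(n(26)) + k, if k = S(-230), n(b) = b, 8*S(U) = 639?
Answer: -1185/8 ≈ -148.13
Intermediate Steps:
S(U) = 639/8 (S(U) = (1/8)*639 = 639/8)
k = 639/8 ≈ 79.875
L(d) = -254 + d
L(n(26)) + k = (-254 + 26) + 639/8 = -228 + 639/8 = -1185/8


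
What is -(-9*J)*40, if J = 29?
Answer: 10440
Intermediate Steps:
-(-9*J)*40 = -(-9*29)*40 = -(-261)*40 = -1*(-10440) = 10440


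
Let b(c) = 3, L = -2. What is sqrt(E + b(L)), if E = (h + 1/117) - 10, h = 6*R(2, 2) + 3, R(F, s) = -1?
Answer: I*sqrt(15197)/39 ≈ 3.1609*I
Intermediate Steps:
h = -3 (h = 6*(-1) + 3 = -6 + 3 = -3)
E = -1520/117 (E = (-3 + 1/117) - 10 = -350/117 - 10 = -1520/117 ≈ -12.991)
sqrt(E + b(L)) = sqrt(-1520/117 + 3) = sqrt(-1169/117) = I*sqrt(15197)/39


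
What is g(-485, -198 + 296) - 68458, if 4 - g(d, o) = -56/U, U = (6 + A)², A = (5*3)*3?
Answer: -178048798/2601 ≈ -68454.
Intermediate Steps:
A = 45 (A = 15*3 = 45)
U = 2601 (U = (6 + 45)² = 51² = 2601)
g(d, o) = 10460/2601 (g(d, o) = 4 - (-56)/2601 = 4 - 1*(-56/2601) = 4 + 56/2601 = 10460/2601)
g(-485, -198 + 296) - 68458 = 10460/2601 - 68458 = -178048798/2601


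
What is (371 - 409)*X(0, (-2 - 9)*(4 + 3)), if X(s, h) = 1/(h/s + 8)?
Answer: 0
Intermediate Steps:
X(s, h) = 1/(8 + h/s)
(371 - 409)*X(0, (-2 - 9)*(4 + 3)) = (371 - 409)*(0/((-2 - 9)*(4 + 3) + 8*0)) = -0/(-11*7 + 0) = -0/(-77 + 0) = -0/(-77) = -0*(-1)/77 = -38*0 = 0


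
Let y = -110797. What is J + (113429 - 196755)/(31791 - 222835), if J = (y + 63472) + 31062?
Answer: -1553432623/95522 ≈ -16263.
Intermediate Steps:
J = -16263 (J = (-110797 + 63472) + 31062 = -47325 + 31062 = -16263)
J + (113429 - 196755)/(31791 - 222835) = -16263 + (113429 - 196755)/(31791 - 222835) = -16263 - 83326/(-191044) = -16263 - 83326*(-1/191044) = -16263 + 41663/95522 = -1553432623/95522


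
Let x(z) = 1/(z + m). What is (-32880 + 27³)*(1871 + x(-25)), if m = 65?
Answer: -987676677/40 ≈ -2.4692e+7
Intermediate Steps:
x(z) = 1/(65 + z) (x(z) = 1/(z + 65) = 1/(65 + z))
(-32880 + 27³)*(1871 + x(-25)) = (-32880 + 27³)*(1871 + 1/(65 - 25)) = (-32880 + 19683)*(1871 + 1/40) = -13197*(1871 + 1/40) = -13197*74841/40 = -987676677/40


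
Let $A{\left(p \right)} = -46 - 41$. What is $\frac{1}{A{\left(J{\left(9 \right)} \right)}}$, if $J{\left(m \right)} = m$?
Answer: $- \frac{1}{87} \approx -0.011494$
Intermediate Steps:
$A{\left(p \right)} = -87$
$\frac{1}{A{\left(J{\left(9 \right)} \right)}} = \frac{1}{-87} = - \frac{1}{87}$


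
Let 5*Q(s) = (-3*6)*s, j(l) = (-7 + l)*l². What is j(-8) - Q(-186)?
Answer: -8148/5 ≈ -1629.6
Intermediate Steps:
j(l) = l²*(-7 + l)
Q(s) = -18*s/5 (Q(s) = ((-3*6)*s)/5 = (-18*s)/5 = -18*s/5)
j(-8) - Q(-186) = (-8)²*(-7 - 8) - (-18)*(-186)/5 = 64*(-15) - 1*3348/5 = -960 - 3348/5 = -8148/5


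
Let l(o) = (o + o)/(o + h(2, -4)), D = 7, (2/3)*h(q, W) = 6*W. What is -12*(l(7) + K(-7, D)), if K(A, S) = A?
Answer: 2604/29 ≈ 89.793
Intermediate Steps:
h(q, W) = 9*W (h(q, W) = 3*(6*W)/2 = 9*W)
l(o) = 2*o/(-36 + o) (l(o) = (o + o)/(o + 9*(-4)) = (2*o)/(o - 36) = (2*o)/(-36 + o) = 2*o/(-36 + o))
-12*(l(7) + K(-7, D)) = -12*(2*7/(-36 + 7) - 7) = -12*(2*7/(-29) - 7) = -12*(2*7*(-1/29) - 7) = -12*(-14/29 - 7) = -12*(-217/29) = 2604/29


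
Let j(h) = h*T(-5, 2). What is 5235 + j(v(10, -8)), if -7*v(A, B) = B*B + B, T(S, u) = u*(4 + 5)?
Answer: 5091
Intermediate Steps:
T(S, u) = 9*u (T(S, u) = u*9 = 9*u)
v(A, B) = -B/7 - B²/7 (v(A, B) = -(B*B + B)/7 = -(B² + B)/7 = -(B + B²)/7 = -B/7 - B²/7)
j(h) = 18*h (j(h) = h*(9*2) = h*18 = 18*h)
5235 + j(v(10, -8)) = 5235 + 18*(-⅐*(-8)*(1 - 8)) = 5235 + 18*(-⅐*(-8)*(-7)) = 5235 + 18*(-8) = 5235 - 144 = 5091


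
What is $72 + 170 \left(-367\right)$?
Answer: $-62318$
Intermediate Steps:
$72 + 170 \left(-367\right) = 72 - 62390 = -62318$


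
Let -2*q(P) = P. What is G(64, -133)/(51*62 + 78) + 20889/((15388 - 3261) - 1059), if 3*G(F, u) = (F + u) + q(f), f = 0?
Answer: 16856449/8965080 ≈ 1.8802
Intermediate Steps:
q(P) = -P/2
G(F, u) = F/3 + u/3 (G(F, u) = ((F + u) - ½*0)/3 = ((F + u) + 0)/3 = (F + u)/3 = F/3 + u/3)
G(64, -133)/(51*62 + 78) + 20889/((15388 - 3261) - 1059) = ((⅓)*64 + (⅓)*(-133))/(51*62 + 78) + 20889/((15388 - 3261) - 1059) = (64/3 - 133/3)/(3162 + 78) + 20889/(12127 - 1059) = -23/3240 + 20889/11068 = 16856449/8965080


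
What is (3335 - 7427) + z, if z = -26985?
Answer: -31077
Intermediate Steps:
(3335 - 7427) + z = (3335 - 7427) - 26985 = -4092 - 26985 = -31077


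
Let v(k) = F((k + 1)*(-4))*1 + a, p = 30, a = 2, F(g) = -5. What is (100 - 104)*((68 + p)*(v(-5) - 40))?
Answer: 16856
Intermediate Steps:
v(k) = -3 (v(k) = -5*1 + 2 = -5 + 2 = -3)
(100 - 104)*((68 + p)*(v(-5) - 40)) = (100 - 104)*((68 + 30)*(-3 - 40)) = -392*(-43) = -4*(-4214) = 16856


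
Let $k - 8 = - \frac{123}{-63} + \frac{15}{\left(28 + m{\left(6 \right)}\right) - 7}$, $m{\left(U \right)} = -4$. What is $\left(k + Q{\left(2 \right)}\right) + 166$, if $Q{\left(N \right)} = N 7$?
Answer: $\frac{68128}{357} \approx 190.83$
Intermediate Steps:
$Q{\left(N \right)} = 7 N$
$k = \frac{3868}{357}$ ($k = 8 + \left(- \frac{123}{-63} + \frac{15}{\left(28 - 4\right) - 7}\right) = 8 + \left(\left(-123\right) \left(- \frac{1}{63}\right) + \frac{15}{24 - 7}\right) = 8 + \left(\frac{41}{21} + \frac{15}{17}\right) = 8 + \frac{1012}{357} = \frac{3868}{357} \approx 10.835$)
$\left(k + Q{\left(2 \right)}\right) + 166 = \left(\frac{3868}{357} + 7 \cdot 2\right) + 166 = \left(\frac{3868}{357} + 14\right) + 166 = \frac{8866}{357} + 166 = \frac{68128}{357}$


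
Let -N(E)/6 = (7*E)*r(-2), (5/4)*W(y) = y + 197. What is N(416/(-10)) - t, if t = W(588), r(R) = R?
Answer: -20612/5 ≈ -4122.4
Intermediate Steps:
W(y) = 788/5 + 4*y/5 (W(y) = 4*(y + 197)/5 = 4*(197 + y)/5 = 788/5 + 4*y/5)
t = 628 (t = 788/5 + (⅘)*588 = 788/5 + 2352/5 = 628)
N(E) = 84*E (N(E) = -6*7*E*(-2) = -(-84)*E = 84*E)
N(416/(-10)) - t = 84*(416/(-10)) - 1*628 = 84*(416*(-⅒)) - 628 = 84*(-208/5) - 628 = -17472/5 - 628 = -20612/5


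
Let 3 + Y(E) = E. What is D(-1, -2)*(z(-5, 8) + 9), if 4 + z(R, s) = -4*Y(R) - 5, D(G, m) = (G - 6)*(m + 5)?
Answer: -672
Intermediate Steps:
Y(E) = -3 + E
D(G, m) = (-6 + G)*(5 + m)
z(R, s) = 3 - 4*R (z(R, s) = -4 + (-4*(-3 + R) - 5) = -4 + ((12 - 4*R) - 5) = -4 + (7 - 4*R) = 3 - 4*R)
D(-1, -2)*(z(-5, 8) + 9) = (-30 - 6*(-2) + 5*(-1) - 1*(-2))*((3 - 4*(-5)) + 9) = (-30 + 12 - 5 + 2)*((3 + 20) + 9) = -21*(23 + 9) = -21*32 = -672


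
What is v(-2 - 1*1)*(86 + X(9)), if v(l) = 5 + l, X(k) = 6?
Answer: 184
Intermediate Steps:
v(-2 - 1*1)*(86 + X(9)) = (5 + (-2 - 1*1))*(86 + 6) = (5 + (-2 - 1))*92 = (5 - 3)*92 = 2*92 = 184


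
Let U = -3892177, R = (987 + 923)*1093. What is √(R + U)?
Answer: I*√1804547 ≈ 1343.3*I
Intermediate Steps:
R = 2087630 (R = 1910*1093 = 2087630)
√(R + U) = √(2087630 - 3892177) = √(-1804547) = I*√1804547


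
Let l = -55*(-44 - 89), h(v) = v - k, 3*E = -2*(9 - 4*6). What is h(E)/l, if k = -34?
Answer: 4/665 ≈ 0.0060150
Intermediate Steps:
E = 10 (E = (-2*(9 - 4*6))/3 = (-2*(9 - 24))/3 = (-2*(-15))/3 = (⅓)*30 = 10)
h(v) = 34 + v (h(v) = v - 1*(-34) = v + 34 = 34 + v)
l = 7315 (l = -55*(-133) = 7315)
h(E)/l = (34 + 10)/7315 = 44*(1/7315) = 4/665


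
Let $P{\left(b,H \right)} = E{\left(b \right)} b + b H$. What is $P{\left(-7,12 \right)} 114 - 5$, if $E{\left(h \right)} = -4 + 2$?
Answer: $-7985$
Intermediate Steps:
$E{\left(h \right)} = -2$
$P{\left(b,H \right)} = - 2 b + H b$ ($P{\left(b,H \right)} = - 2 b + b H = - 2 b + H b$)
$P{\left(-7,12 \right)} 114 - 5 = - 7 \left(-2 + 12\right) 114 - 5 = \left(-7\right) 10 \cdot 114 - 5 = \left(-70\right) 114 - 5 = -7980 - 5 = -7985$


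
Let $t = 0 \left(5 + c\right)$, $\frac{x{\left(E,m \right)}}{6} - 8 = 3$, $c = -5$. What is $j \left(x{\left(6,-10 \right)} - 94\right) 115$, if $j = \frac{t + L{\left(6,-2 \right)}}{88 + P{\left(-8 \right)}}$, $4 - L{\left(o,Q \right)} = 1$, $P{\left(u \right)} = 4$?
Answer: $-105$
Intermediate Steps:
$x{\left(E,m \right)} = 66$ ($x{\left(E,m \right)} = 48 + 6 \cdot 3 = 48 + 18 = 66$)
$L{\left(o,Q \right)} = 3$ ($L{\left(o,Q \right)} = 4 - 1 = 3$)
$t = 0$ ($t = 0 \left(5 - 5\right) = 0 \cdot 0 = 0$)
$j = \frac{3}{92}$ ($j = \frac{0 + 3}{88 + 4} = \frac{3}{92} \approx 0.032609$)
$j \left(x{\left(6,-10 \right)} - 94\right) 115 = \frac{3 \left(66 - 94\right)}{92} \cdot 115 = \frac{3}{92} \left(-28\right) 115 = \left(- \frac{21}{23}\right) 115 = -105$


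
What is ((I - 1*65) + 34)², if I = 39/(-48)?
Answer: 259081/256 ≈ 1012.0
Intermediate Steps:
I = -13/16 (I = 39*(-1/48) = -13/16 ≈ -0.81250)
((I - 1*65) + 34)² = ((-13/16 - 1*65) + 34)² = ((-13/16 - 65) + 34)² = (-1053/16 + 34)² = (-509/16)² = 259081/256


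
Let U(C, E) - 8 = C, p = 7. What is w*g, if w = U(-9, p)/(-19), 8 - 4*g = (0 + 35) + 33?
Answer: -15/19 ≈ -0.78947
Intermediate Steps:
g = -15 (g = 2 - ((0 + 35) + 33)/4 = 2 - (35 + 33)/4 = 2 - ¼*68 = 2 - 17 = -15)
U(C, E) = 8 + C
w = 1/19 (w = (8 - 9)/(-19) = -1*(-1/19) = 1/19 ≈ 0.052632)
w*g = (1/19)*(-15) = -15/19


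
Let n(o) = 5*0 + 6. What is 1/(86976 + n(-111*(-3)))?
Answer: 1/86982 ≈ 1.1497e-5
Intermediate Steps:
n(o) = 6 (n(o) = 0 + 6 = 6)
1/(86976 + n(-111*(-3))) = 1/(86976 + 6) = 1/86982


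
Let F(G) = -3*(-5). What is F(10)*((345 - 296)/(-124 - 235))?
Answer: -735/359 ≈ -2.0474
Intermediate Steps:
F(G) = 15
F(10)*((345 - 296)/(-124 - 235)) = 15*((345 - 296)/(-124 - 235)) = 15*(49/(-359)) = 15*(49*(-1/359)) = 15*(-49/359) = -735/359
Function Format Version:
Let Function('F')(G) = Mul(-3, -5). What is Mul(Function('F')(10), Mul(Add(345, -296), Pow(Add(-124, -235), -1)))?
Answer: Rational(-735, 359) ≈ -2.0474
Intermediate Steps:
Function('F')(G) = 15
Mul(Function('F')(10), Mul(Add(345, -296), Pow(Add(-124, -235), -1))) = Mul(15, Mul(Add(345, -296), Pow(Add(-124, -235), -1))) = Mul(15, Mul(49, Pow(-359, -1))) = Mul(15, Mul(49, Rational(-1, 359))) = Mul(15, Rational(-49, 359)) = Rational(-735, 359)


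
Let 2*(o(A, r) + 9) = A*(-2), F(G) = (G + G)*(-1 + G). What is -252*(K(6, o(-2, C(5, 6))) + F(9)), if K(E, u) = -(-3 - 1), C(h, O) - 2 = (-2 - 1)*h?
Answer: -37296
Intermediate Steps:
F(G) = 2*G*(-1 + G) (F(G) = (2*G)*(-1 + G) = 2*G*(-1 + G))
C(h, O) = 2 - 3*h (C(h, O) = 2 + (-2 - 1)*h = 2 - 3*h)
o(A, r) = -9 - A (o(A, r) = -9 + (A*(-2))/2 = -9 + (-2*A)/2 = -9 - A)
K(E, u) = 4 (K(E, u) = -1*(-4) = 4)
-252*(K(6, o(-2, C(5, 6))) + F(9)) = -252*(4 + 2*9*(-1 + 9)) = -252*(4 + 2*9*8) = -252*(4 + 144) = -252*148 = -37296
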